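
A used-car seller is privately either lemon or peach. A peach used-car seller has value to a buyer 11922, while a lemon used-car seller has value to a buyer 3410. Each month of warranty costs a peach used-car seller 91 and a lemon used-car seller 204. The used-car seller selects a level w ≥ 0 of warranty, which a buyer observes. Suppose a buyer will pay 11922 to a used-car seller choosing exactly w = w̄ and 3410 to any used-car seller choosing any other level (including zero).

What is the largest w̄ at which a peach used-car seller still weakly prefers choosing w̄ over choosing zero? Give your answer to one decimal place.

Choosing w̄ yields the peach type 11922 − 91·w̄; choosing zero yields 3410.
The peach type is indifferent at 11922 − 91·w̄ = 3410, i.e. w̄ = (11922 − 3410) / 91 ≈ 93.5.
For any w̄ above 93.5 the peach type would rather pool at zero, so separation collapses.

93.5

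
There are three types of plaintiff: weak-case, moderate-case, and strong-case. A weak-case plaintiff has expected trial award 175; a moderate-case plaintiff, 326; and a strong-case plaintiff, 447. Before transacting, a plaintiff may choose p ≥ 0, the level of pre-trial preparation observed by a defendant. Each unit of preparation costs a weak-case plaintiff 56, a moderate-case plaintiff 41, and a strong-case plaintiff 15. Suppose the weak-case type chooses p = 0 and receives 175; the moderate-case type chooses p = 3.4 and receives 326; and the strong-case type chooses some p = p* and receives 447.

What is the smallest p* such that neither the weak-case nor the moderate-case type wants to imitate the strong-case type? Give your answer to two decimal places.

Weak-case type (on-path payoff 175) won't mimic when 175 ≥ 447 − 56·p*, i.e. p* ≥ 4.86.
Moderate-case type (on-path payoff 326 − 41×3.4 = 186.6) won't mimic when 186.6 ≥ 447 − 41·p*, i.e. p* ≥ 6.35.
Both must hold, so p* = max(4.86, 6.35) = 6.35. The moderate-case type's constraint binds.

6.35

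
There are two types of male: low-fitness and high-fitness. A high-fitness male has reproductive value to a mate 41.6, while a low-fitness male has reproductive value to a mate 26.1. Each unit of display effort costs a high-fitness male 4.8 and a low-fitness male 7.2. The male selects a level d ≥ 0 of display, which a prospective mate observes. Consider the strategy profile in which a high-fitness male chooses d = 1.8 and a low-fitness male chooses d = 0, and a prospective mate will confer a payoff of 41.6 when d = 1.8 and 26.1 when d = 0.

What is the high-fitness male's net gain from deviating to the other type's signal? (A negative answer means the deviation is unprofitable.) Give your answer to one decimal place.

-6.9

Playing d = 1.8 the high-fitness male receives 41.6 − 4.8 × 1.8 = 32.96.
Deviating to d = 0 yields 26.1 instead.
Gain from deviating: 26.1 − 32.96 = -6.86, i.e. -6.9 to one decimal place.
The gain is negative, so the high-fitness type's incentive-compatibility constraint is satisfied.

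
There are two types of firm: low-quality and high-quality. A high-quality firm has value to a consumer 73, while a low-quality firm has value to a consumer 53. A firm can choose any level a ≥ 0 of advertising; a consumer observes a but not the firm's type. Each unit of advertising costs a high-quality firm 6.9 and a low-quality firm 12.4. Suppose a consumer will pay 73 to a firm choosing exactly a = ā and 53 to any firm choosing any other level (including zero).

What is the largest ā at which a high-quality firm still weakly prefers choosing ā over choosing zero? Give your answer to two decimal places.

Choosing ā yields the high-quality type 73 − 6.9·ā; choosing zero yields 53.
The high-quality type is indifferent at 73 − 6.9·ā = 53, i.e. ā = (73 − 53) / 6.9 ≈ 2.90.
For any ā above 2.90 the high-quality type would rather pool at zero, so separation collapses.

2.90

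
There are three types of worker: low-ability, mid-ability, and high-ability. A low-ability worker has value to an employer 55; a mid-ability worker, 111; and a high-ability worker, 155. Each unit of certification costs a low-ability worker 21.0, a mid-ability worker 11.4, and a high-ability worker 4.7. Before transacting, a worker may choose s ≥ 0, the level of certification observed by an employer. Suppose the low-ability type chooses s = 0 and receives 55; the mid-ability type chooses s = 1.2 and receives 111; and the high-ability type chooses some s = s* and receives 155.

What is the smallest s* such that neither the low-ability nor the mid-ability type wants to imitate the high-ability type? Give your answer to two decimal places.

5.06

Mid-ability type (on-path payoff 111 − 11.4×1.2 = 97.32) won't mimic when 97.32 ≥ 155 − 11.4·s*, i.e. s* ≥ 5.06.
Low-ability type (on-path payoff 55) won't mimic when 55 ≥ 155 − 21.0·s*, i.e. s* ≥ 4.76.
Both must hold, so s* = max(4.76, 5.06) = 5.06. The mid-ability type's constraint binds.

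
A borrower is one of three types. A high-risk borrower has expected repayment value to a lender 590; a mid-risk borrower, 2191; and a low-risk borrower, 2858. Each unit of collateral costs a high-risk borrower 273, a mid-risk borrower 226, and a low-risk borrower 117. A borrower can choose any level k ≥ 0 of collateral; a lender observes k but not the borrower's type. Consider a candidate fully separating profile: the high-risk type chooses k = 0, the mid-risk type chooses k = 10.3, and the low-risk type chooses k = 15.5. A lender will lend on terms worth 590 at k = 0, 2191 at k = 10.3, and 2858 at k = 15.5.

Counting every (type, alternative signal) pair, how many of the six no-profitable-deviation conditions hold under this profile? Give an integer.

Low-risk (own payoff 2858 − 117×15.5 = 1044.5): to k=0 gives 590 → no gain ✓; to k=10.3 gives 2191 − 117×10.3 = 985.9 → no gain ✓.
High-risk (own payoff 590): to k=10.3 gives 2191 − 273×10.3 = -620.9 → no gain ✓; to k=15.5 gives 2858 − 273×15.5 = -1373.5 → no gain ✓.
Mid-risk (own payoff 2191 − 226×10.3 = -136.8): to k=0 gives 590 → profitable ✗; to k=15.5 gives 2858 − 226×15.5 = -645 → no gain ✓.
5 of the 6 constraints hold; not an equilibrium.

5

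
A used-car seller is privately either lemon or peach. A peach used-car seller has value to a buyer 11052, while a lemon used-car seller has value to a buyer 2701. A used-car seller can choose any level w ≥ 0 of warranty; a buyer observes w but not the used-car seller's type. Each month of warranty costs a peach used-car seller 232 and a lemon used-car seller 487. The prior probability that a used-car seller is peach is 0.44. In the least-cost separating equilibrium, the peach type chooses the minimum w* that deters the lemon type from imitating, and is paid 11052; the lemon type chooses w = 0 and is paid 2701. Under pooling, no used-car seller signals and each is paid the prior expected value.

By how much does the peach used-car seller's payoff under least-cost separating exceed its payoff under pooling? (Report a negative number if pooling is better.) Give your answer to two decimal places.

698.26

Least-cost separating signal: w* solves 2701 = 11052 − 487·w*, so w* = (11052 − 2701)/487 ≈ 17.1478.
Peach type's separating payoff: 11052 − 232 × w* = 11052 − 232 × (11052 − 2701)/487 = 11052 − 1937432/487 ≈ 7073.7002.
Pooling payoff: 0.44 × 11052 + 0.56 × 2701 = 6375.44.
Difference: 7073.7002 − 6375.44 = 698.2602, i.e. 698.26 to two decimal places.
The peach type prefers to separate.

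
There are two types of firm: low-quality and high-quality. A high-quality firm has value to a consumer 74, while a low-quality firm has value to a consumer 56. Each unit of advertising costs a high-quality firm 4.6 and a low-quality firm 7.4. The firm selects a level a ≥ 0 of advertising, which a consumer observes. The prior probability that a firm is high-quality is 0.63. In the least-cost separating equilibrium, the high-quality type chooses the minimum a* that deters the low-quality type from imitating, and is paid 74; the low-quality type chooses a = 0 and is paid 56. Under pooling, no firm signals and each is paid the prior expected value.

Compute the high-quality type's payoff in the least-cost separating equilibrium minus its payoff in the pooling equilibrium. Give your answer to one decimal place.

Least-cost separating signal: a* solves 56 = 74 − 7.4·a*, so a* = (74 − 56)/7.4 ≈ 2.4324.
High-quality type's separating payoff: 74 − 4.6 × a* = 74 − 4.6 × (74 − 56)/7.4 = 74 − 82.8/7.4 ≈ 62.811.
Pooling payoff: 0.63 × 74 + 0.37 × 56 = 67.34.
Difference: 62.811 − 67.34 = -4.529, i.e. -4.5 to one decimal place.
The high-quality type would prefer the pooling outcome.

-4.5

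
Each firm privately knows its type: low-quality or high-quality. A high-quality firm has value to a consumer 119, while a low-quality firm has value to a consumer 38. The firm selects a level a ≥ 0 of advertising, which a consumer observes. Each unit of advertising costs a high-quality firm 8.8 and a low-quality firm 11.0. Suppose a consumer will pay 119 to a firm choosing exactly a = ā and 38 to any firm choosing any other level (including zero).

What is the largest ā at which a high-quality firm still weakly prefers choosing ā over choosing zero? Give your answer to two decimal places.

9.20

Choosing ā yields the high-quality type 119 − 8.8·ā; choosing zero yields 38.
The high-quality type is indifferent at 119 − 8.8·ā = 38, i.e. ā = (119 − 38) / 8.8 ≈ 9.20.
For any ā above 9.20 the high-quality type would rather pool at zero, so separation collapses.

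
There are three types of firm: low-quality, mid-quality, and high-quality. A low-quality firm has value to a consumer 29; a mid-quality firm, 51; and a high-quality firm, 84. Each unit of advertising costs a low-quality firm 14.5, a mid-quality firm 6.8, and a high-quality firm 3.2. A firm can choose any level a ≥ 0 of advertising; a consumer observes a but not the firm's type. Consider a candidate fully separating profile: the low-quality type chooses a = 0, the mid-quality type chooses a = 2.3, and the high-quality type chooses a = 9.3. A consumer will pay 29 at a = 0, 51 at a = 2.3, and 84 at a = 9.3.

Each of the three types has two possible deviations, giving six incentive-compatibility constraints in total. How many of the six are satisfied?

Mid-quality (own payoff 51 − 6.8×2.3 = 35.36): to a=0 gives 29 → no gain ✓; to a=9.3 gives 84 − 6.8×9.3 = 20.76 → no gain ✓.
High-quality (own payoff 84 − 3.2×9.3 = 54.24): to a=0 gives 29 → no gain ✓; to a=2.3 gives 51 − 3.2×2.3 = 43.64 → no gain ✓.
Low-quality (own payoff 29): to a=2.3 gives 51 − 14.5×2.3 = 17.65 → no gain ✓; to a=9.3 gives 84 − 14.5×9.3 = -50.85 → no gain ✓.
6 of the 6 constraints hold; this profile is a separating equilibrium.

6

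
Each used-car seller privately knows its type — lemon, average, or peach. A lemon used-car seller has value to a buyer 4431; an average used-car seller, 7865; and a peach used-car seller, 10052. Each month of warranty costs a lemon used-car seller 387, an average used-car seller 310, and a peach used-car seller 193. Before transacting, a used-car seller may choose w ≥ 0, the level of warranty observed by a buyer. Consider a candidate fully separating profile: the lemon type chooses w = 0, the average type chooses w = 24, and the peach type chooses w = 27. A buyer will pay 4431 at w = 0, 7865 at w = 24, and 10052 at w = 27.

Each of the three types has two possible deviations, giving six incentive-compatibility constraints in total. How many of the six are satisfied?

Lemon (own payoff 4431): to w=24 gives 7865 − 387×24 = -1423 → no gain ✓; to w=27 gives 10052 − 387×27 = -397 → no gain ✓.
Average (own payoff 7865 − 310×24 = 425): to w=0 gives 4431 → profitable ✗; to w=27 gives 10052 − 310×27 = 1682 → profitable ✗.
Peach (own payoff 10052 − 193×27 = 4841): to w=0 gives 4431 → no gain ✓; to w=24 gives 7865 − 193×24 = 3233 → no gain ✓.
4 of the 6 constraints hold; not an equilibrium.

4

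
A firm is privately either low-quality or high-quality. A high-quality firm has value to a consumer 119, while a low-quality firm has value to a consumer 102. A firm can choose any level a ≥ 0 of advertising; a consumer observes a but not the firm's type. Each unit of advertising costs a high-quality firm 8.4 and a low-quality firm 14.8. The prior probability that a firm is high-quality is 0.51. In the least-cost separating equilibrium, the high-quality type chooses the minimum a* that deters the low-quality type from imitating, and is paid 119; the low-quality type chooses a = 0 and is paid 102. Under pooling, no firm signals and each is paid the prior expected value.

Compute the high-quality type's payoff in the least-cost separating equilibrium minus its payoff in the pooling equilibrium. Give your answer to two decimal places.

-1.32

Least-cost separating signal: a* solves 102 = 119 − 14.8·a*, so a* = (119 − 102)/14.8 ≈ 1.1486.
High-quality type's separating payoff: 119 − 8.4 × a* = 119 − 8.4 × (119 − 102)/14.8 = 119 − 142.8/14.8 ≈ 109.3514.
Pooling payoff: 0.51 × 119 + 0.49 × 102 = 110.67.
Difference: 109.3514 − 110.67 = -1.3186, i.e. -1.32 to two decimal places.
The high-quality type would prefer the pooling outcome.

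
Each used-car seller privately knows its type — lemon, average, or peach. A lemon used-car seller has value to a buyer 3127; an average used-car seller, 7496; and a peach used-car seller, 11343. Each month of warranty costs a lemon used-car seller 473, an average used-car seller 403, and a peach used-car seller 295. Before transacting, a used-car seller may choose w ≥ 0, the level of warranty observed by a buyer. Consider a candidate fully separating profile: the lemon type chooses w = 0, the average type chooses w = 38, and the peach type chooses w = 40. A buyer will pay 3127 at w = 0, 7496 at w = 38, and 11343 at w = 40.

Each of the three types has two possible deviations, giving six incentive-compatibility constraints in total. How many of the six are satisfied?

Average (own payoff 7496 − 403×38 = -7818): to w=0 gives 3127 → profitable ✗; to w=40 gives 11343 − 403×40 = -4777 → profitable ✗.
Peach (own payoff 11343 − 295×40 = -457): to w=0 gives 3127 → profitable ✗; to w=38 gives 7496 − 295×38 = -3714 → no gain ✓.
Lemon (own payoff 3127): to w=38 gives 7496 − 473×38 = -10478 → no gain ✓; to w=40 gives 11343 − 473×40 = -7577 → no gain ✓.
3 of the 6 constraints hold; not an equilibrium.

3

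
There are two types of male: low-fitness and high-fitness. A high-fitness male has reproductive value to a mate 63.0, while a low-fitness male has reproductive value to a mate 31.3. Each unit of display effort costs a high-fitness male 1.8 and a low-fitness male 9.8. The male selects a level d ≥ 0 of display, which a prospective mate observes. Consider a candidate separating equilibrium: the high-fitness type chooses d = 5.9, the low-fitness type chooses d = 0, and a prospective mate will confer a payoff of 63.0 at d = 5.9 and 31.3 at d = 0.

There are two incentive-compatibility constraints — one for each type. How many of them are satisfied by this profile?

High-fitness type: signal → 63.0 − 1.8 × 5.9 = 52.38; deviate to 0 → 31.3. IC holds (52.38 ≥ 31.3).
Low-fitness type: stay at 0 → 31.3; mimic → 63.0 − 9.8 × 5.9 = 5.18. IC holds (31.3 ≥ 5.18).
2 of 2 constraints hold, so this is a separating equilibrium.

2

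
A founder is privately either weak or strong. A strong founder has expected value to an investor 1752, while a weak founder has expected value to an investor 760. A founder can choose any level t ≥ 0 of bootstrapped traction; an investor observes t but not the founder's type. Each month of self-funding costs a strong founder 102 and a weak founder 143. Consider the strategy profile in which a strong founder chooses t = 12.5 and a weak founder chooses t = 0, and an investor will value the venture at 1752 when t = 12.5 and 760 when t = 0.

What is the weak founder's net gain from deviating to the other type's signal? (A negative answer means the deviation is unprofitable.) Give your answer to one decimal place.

Playing t = 0 the weak founder receives 760.
Deviating to t = 12.5 brings payment 1752 at cost 143 × 12.5 = 1787.5, netting -35.5.
Gain from deviating: -35.5 − 760 = -795.5.
The gain is negative, so the weak type's incentive-compatibility constraint is satisfied.

-795.5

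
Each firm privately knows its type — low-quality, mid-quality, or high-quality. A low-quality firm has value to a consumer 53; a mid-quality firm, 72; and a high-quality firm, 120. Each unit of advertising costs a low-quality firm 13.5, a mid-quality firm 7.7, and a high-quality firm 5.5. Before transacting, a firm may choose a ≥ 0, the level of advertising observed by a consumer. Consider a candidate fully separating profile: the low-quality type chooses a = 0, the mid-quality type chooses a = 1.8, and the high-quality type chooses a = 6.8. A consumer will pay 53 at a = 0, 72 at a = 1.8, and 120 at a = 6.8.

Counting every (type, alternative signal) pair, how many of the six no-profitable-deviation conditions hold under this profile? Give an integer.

5

High-quality (own payoff 120 − 5.5×6.8 = 82.6): to a=0 gives 53 → no gain ✓; to a=1.8 gives 72 − 5.5×1.8 = 62.1 → no gain ✓.
Mid-quality (own payoff 72 − 7.7×1.8 = 58.14): to a=0 gives 53 → no gain ✓; to a=6.8 gives 120 − 7.7×6.8 = 67.64 → profitable ✗.
Low-quality (own payoff 53): to a=1.8 gives 72 − 13.5×1.8 = 47.7 → no gain ✓; to a=6.8 gives 120 − 13.5×6.8 = 28.2 → no gain ✓.
5 of the 6 constraints hold; not an equilibrium.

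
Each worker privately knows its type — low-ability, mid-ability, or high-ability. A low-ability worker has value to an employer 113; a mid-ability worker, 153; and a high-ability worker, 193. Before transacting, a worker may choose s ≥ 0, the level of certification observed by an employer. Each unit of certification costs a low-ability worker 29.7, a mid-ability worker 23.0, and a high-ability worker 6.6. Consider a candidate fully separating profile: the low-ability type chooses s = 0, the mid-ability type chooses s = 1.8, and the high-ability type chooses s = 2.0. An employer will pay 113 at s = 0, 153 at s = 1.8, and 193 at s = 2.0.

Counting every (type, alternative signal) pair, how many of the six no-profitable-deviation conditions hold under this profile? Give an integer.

3

High-ability (own payoff 193 − 6.6×2.0 = 179.8): to s=0 gives 113 → no gain ✓; to s=1.8 gives 153 − 6.6×1.8 = 141.12 → no gain ✓.
Low-ability (own payoff 113): to s=1.8 gives 153 − 29.7×1.8 = 99.54 → no gain ✓; to s=2.0 gives 193 − 29.7×2.0 = 133.6 → profitable ✗.
Mid-ability (own payoff 153 − 23.0×1.8 = 111.6): to s=0 gives 113 → profitable ✗; to s=2.0 gives 193 − 23.0×2.0 = 147 → profitable ✗.
3 of the 6 constraints hold; not an equilibrium.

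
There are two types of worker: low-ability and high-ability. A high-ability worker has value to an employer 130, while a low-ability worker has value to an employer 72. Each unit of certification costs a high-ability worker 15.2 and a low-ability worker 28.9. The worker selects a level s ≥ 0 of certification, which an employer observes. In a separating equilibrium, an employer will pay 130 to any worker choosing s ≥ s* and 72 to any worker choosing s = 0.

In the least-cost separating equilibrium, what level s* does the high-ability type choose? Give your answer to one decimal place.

2.0

A low-ability worker choosing s = 0 receives 72.
Imitating at s* instead would pay 130 at cost 28.9·s*, netting 130 − 28.9·s*.
Indifference: 72 = 130 − 28.9·s*, so s* = (130 − 72) / 28.9 ≈ 2.0.
At s* the low-ability type's incentive constraint just binds; the high-ability type strictly prefers s* since its per-unit cost is lower.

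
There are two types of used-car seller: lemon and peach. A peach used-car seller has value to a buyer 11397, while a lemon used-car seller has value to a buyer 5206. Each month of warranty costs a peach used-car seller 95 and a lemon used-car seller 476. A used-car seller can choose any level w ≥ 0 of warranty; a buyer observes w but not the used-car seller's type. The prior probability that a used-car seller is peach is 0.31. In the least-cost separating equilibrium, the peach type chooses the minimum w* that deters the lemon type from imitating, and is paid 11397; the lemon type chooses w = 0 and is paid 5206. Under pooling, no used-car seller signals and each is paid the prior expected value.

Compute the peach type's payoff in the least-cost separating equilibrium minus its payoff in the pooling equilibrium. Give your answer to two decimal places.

3036.19

Least-cost separating signal: w* solves 5206 = 11397 − 476·w*, so w* = (11397 − 5206)/476 ≈ 13.0063.
Peach type's separating payoff: 11397 − 95 × w* = 11397 − 95 × (11397 − 5206)/476 = 11397 − 588145/476 ≈ 10161.4013.
Pooling payoff: 0.31 × 11397 + 0.69 × 5206 = 7125.21.
Difference: 10161.4013 − 7125.21 = 3036.1913, i.e. 3036.19 to two decimal places.
The peach type prefers to separate.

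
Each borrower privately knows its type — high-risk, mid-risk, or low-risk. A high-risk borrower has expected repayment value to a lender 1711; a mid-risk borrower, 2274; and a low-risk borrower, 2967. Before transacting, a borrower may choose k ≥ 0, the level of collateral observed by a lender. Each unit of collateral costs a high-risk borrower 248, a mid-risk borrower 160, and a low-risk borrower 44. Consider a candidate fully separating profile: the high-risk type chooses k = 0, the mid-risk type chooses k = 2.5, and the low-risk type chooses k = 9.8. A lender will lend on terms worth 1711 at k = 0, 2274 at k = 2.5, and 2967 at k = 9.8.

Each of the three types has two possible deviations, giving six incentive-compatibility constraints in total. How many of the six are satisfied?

Low-risk (own payoff 2967 − 44×9.8 = 2535.8): to k=0 gives 1711 → no gain ✓; to k=2.5 gives 2274 − 44×2.5 = 2164 → no gain ✓.
High-risk (own payoff 1711): to k=2.5 gives 2274 − 248×2.5 = 1654 → no gain ✓; to k=9.8 gives 2967 − 248×9.8 = 536.6 → no gain ✓.
Mid-risk (own payoff 2274 − 160×2.5 = 1874): to k=0 gives 1711 → no gain ✓; to k=9.8 gives 2967 − 160×9.8 = 1399 → no gain ✓.
6 of the 6 constraints hold; this profile is a separating equilibrium.

6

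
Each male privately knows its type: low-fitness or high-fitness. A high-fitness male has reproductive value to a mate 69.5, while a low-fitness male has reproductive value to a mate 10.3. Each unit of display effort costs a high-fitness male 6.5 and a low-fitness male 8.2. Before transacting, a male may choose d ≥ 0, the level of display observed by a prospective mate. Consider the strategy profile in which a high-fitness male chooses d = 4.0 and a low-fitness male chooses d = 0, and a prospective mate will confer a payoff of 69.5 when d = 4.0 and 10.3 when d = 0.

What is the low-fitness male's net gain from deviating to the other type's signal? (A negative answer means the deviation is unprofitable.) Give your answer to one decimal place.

Playing d = 0 the low-fitness male receives 10.3.
Deviating to d = 4.0 brings payment 69.5 at cost 8.2 × 4.0 = 32.8, netting 36.7.
Gain from deviating: 36.7 − 10.3 = 26.4.
The gain is positive, so the low-fitness type's incentive-compatibility constraint is violated — this profile is not a separating equilibrium.

26.4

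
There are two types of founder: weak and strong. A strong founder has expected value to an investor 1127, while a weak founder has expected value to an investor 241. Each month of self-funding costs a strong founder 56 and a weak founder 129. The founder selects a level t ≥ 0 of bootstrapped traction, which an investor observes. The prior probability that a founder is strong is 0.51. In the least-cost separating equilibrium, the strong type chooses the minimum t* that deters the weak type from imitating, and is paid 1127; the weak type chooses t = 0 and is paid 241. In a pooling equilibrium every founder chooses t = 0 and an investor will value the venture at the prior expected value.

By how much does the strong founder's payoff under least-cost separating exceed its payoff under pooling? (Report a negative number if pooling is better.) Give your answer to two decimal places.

Least-cost separating signal: t* solves 241 = 1127 − 129·t*, so t* = (1127 − 241)/129 ≈ 6.8682.
Strong type's separating payoff: 1127 − 56 × t* = 1127 − 56 × (1127 − 241)/129 = 1127 − 49616/129 ≈ 742.3798.
Pooling payoff: 0.51 × 1127 + 0.49 × 241 = 692.86.
Difference: 742.3798 − 692.86 = 49.5198, i.e. 49.52 to two decimal places.
The strong type prefers to separate.

49.52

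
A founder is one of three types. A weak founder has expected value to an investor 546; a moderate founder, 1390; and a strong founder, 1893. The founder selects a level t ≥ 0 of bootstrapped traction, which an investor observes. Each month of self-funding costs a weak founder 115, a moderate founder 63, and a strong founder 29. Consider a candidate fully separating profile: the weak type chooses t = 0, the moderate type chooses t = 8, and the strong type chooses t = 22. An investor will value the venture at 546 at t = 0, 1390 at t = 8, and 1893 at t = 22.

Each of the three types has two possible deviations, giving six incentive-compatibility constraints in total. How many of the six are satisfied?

6

Strong (own payoff 1893 − 29×22 = 1255): to t=0 gives 546 → no gain ✓; to t=8 gives 1390 − 29×8 = 1158 → no gain ✓.
Weak (own payoff 546): to t=8 gives 1390 − 115×8 = 470 → no gain ✓; to t=22 gives 1893 − 115×22 = -637 → no gain ✓.
Moderate (own payoff 1390 − 63×8 = 886): to t=0 gives 546 → no gain ✓; to t=22 gives 1893 − 63×22 = 507 → no gain ✓.
6 of the 6 constraints hold; this profile is a separating equilibrium.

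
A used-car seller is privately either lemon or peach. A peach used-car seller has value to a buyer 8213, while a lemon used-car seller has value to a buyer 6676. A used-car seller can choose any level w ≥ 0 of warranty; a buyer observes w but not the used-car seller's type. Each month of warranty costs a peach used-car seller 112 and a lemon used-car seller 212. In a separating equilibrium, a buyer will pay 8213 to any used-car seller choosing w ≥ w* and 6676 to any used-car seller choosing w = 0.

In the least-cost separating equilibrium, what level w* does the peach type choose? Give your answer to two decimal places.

7.25

A lemon used-car seller choosing w = 0 receives 6676.
Imitating at w* instead would pay 8213 at cost 212·w*, netting 8213 − 212·w*.
Indifference: 6676 = 8213 − 212·w*, so w* = (8213 − 6676) / 212 = 7.25.
This is the lemon type's binding incentive-compatibility constraint; any w ≥ 7.25 sustains separation on that side.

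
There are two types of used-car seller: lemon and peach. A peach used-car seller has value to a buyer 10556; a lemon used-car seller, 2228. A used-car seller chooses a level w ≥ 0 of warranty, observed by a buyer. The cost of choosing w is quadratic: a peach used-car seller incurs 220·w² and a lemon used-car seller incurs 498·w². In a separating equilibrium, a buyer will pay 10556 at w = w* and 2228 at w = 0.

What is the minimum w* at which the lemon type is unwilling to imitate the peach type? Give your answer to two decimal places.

The lemon type at w = 0 receives 2228; imitating at w* yields 10556 − 498·w*².
Indifference: 2228 = 10556 − 498·w*², so w*² = (10556 − 2228) / 498 ≈ 16.7229.
w* = √16.7229 ≈ 4.09.

4.09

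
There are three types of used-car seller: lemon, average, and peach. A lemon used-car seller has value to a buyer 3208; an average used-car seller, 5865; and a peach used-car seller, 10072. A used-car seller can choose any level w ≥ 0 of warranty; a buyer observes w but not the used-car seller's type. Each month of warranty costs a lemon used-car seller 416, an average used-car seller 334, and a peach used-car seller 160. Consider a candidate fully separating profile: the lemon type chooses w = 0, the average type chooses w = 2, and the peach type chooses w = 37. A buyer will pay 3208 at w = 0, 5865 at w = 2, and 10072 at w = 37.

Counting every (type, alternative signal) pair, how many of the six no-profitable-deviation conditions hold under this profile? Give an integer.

4

Lemon (own payoff 3208): to w=2 gives 5865 − 416×2 = 5033 → profitable ✗; to w=37 gives 10072 − 416×37 = -5320 → no gain ✓.
Average (own payoff 5865 − 334×2 = 5197): to w=0 gives 3208 → no gain ✓; to w=37 gives 10072 − 334×37 = -2286 → no gain ✓.
Peach (own payoff 10072 − 160×37 = 4152): to w=0 gives 3208 → no gain ✓; to w=2 gives 5865 − 160×2 = 5545 → profitable ✗.
4 of the 6 constraints hold; not an equilibrium.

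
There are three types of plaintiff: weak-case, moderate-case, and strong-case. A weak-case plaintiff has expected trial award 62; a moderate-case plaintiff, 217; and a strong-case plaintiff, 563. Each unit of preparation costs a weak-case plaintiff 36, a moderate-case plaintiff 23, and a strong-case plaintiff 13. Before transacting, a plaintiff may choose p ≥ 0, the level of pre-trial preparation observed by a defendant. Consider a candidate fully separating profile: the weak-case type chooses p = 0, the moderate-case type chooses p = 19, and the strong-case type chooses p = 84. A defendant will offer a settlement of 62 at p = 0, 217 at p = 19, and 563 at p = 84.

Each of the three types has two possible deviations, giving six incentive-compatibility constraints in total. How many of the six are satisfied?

3

Moderate-case (own payoff 217 − 23×19 = -220): to p=0 gives 62 → profitable ✗; to p=84 gives 563 − 23×84 = -1369 → no gain ✓.
Weak-case (own payoff 62): to p=19 gives 217 − 36×19 = -467 → no gain ✓; to p=84 gives 563 − 36×84 = -2461 → no gain ✓.
Strong-case (own payoff 563 − 13×84 = -529): to p=0 gives 62 → profitable ✗; to p=19 gives 217 − 13×19 = -30 → profitable ✗.
3 of the 6 constraints hold; not an equilibrium.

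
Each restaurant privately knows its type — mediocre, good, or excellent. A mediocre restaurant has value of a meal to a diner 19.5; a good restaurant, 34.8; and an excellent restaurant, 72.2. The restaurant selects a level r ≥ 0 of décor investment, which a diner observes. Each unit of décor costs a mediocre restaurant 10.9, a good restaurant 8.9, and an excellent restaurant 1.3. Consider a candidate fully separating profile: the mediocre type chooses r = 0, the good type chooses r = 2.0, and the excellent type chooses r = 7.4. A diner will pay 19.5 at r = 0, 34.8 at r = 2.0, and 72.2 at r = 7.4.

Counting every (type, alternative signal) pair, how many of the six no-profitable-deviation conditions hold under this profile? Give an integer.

Good (own payoff 34.8 − 8.9×2.0 = 17): to r=0 gives 19.5 → profitable ✗; to r=7.4 gives 72.2 − 8.9×7.4 = 6.34 → no gain ✓.
Excellent (own payoff 72.2 − 1.3×7.4 = 62.58): to r=0 gives 19.5 → no gain ✓; to r=2.0 gives 34.8 − 1.3×2.0 = 32.2 → no gain ✓.
Mediocre (own payoff 19.5): to r=2.0 gives 34.8 − 10.9×2.0 = 13 → no gain ✓; to r=7.4 gives 72.2 − 10.9×7.4 = -8.46 → no gain ✓.
5 of the 6 constraints hold; not an equilibrium.

5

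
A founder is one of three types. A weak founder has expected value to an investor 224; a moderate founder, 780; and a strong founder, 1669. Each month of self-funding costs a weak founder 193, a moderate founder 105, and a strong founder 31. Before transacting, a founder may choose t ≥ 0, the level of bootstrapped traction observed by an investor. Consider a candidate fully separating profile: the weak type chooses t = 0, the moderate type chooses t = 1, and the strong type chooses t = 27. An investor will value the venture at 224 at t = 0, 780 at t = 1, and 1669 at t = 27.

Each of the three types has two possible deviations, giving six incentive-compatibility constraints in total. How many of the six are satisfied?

Weak (own payoff 224): to t=1 gives 780 − 193×1 = 587 → profitable ✗; to t=27 gives 1669 − 193×27 = -3542 → no gain ✓.
Moderate (own payoff 780 − 105×1 = 675): to t=0 gives 224 → no gain ✓; to t=27 gives 1669 − 105×27 = -1166 → no gain ✓.
Strong (own payoff 1669 − 31×27 = 832): to t=0 gives 224 → no gain ✓; to t=1 gives 780 − 31×1 = 749 → no gain ✓.
5 of the 6 constraints hold; not an equilibrium.

5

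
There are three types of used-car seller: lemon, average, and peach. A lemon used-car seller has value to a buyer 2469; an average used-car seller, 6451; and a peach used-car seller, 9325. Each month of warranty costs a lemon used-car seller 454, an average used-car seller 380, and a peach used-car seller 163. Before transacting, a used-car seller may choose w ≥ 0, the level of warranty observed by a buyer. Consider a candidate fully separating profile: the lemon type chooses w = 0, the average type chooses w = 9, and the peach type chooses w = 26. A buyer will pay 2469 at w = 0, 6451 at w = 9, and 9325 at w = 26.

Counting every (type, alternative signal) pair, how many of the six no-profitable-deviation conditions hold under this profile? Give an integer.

6

Average (own payoff 6451 − 380×9 = 3031): to w=0 gives 2469 → no gain ✓; to w=26 gives 9325 − 380×26 = -555 → no gain ✓.
Peach (own payoff 9325 − 163×26 = 5087): to w=0 gives 2469 → no gain ✓; to w=9 gives 6451 − 163×9 = 4984 → no gain ✓.
Lemon (own payoff 2469): to w=9 gives 6451 − 454×9 = 2365 → no gain ✓; to w=26 gives 9325 − 454×26 = -2479 → no gain ✓.
6 of the 6 constraints hold; this profile is a separating equilibrium.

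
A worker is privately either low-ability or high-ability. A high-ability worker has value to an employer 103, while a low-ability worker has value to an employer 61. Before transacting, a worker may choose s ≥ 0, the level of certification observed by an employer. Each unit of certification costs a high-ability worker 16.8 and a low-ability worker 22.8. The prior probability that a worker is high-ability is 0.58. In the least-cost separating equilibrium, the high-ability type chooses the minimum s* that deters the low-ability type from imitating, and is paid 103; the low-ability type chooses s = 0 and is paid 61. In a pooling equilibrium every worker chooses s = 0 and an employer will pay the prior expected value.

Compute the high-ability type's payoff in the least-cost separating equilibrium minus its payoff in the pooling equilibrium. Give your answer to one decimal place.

-13.3

Least-cost separating signal: s* solves 61 = 103 − 22.8·s*, so s* = (103 − 61)/22.8 ≈ 1.8421.
High-ability type's separating payoff: 103 − 16.8 × s* = 103 − 16.8 × (103 − 61)/22.8 = 103 − 705.6/22.8 ≈ 72.053.
Pooling payoff: 0.58 × 103 + 0.42 × 61 = 85.36.
Difference: 72.053 − 85.36 = -13.307, i.e. -13.3 to one decimal place.
The high-ability type would prefer the pooling outcome.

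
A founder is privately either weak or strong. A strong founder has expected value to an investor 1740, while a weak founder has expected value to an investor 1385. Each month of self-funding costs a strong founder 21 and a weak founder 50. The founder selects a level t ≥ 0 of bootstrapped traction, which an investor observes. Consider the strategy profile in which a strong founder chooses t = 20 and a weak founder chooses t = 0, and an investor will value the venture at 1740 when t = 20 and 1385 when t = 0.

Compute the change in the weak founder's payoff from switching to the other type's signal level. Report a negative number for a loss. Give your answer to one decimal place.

Playing t = 0 the weak founder receives 1385.
Deviating to t = 20 brings payment 1740 at cost 50 × 20 = 1000, netting 740.
Gain from deviating: 740 − 1385 = -645.0.
The gain is negative, so the weak type's incentive-compatibility constraint is satisfied.

-645.0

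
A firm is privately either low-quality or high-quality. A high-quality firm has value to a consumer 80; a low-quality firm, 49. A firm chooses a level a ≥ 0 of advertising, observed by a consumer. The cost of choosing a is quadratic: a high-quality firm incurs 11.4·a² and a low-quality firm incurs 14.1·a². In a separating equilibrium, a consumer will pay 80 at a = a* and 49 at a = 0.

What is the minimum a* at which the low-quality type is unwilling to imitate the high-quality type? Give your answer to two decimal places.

1.48

The low-quality type at a = 0 receives 49; imitating at a* yields 80 − 14.1·a*².
Indifference: 49 = 80 − 14.1·a*², so a*² = (80 − 49) / 14.1 ≈ 2.1986.
a* = √2.1986 ≈ 1.48.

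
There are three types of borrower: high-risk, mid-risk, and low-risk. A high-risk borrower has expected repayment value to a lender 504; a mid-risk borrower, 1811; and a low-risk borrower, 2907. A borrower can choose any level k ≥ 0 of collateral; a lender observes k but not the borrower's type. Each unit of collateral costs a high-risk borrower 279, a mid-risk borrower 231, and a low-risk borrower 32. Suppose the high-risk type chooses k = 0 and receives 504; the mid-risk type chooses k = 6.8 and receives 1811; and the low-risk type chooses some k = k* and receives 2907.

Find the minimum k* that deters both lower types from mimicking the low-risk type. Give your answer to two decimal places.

11.54

High-risk type (on-path payoff 504) won't mimic when 504 ≥ 2907 − 279·k*, i.e. k* ≥ 8.61.
Mid-risk type (on-path payoff 1811 − 231×6.8 = 240.2) won't mimic when 240.2 ≥ 2907 − 231·k*, i.e. k* ≥ 11.54.
Both must hold, so k* = max(8.61, 11.54) = 11.54. The mid-risk type's constraint binds.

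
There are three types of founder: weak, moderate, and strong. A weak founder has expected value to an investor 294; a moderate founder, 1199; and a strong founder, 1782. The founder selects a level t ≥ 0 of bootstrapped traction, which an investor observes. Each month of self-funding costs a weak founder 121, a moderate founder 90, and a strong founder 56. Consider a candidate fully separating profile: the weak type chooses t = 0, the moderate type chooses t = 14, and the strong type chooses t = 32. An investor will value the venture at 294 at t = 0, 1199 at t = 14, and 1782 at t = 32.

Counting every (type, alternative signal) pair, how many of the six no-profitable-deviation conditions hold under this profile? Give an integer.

3

Strong (own payoff 1782 − 56×32 = -10): to t=0 gives 294 → profitable ✗; to t=14 gives 1199 − 56×14 = 415 → profitable ✗.
Weak (own payoff 294): to t=14 gives 1199 − 121×14 = -495 → no gain ✓; to t=32 gives 1782 − 121×32 = -2090 → no gain ✓.
Moderate (own payoff 1199 − 90×14 = -61): to t=0 gives 294 → profitable ✗; to t=32 gives 1782 − 90×32 = -1098 → no gain ✓.
3 of the 6 constraints hold; not an equilibrium.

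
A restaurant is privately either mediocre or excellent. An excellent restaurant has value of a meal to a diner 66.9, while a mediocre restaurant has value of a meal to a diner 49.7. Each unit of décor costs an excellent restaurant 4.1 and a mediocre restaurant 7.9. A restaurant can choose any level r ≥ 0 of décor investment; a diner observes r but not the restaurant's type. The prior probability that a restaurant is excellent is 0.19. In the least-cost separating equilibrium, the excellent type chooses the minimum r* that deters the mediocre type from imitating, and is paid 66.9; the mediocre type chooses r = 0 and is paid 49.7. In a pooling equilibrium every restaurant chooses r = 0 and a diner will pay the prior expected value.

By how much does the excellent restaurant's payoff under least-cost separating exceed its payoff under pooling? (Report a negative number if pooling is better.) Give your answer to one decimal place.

5.0

Least-cost separating signal: r* solves 49.7 = 66.9 − 7.9·r*, so r* = (66.9 − 49.7)/7.9 ≈ 2.1772.
Excellent type's separating payoff: 66.9 − 4.1 × r* = 66.9 − 4.1 × (66.9 − 49.7)/7.9 = 66.9 − 70.52/7.9 ≈ 57.973.
Pooling payoff: 0.19 × 66.9 + 0.81 × 49.7 = 52.968.
Difference: 57.973 − 52.968 = 5.005, i.e. 5.0 to one decimal place.
The excellent type prefers to separate.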